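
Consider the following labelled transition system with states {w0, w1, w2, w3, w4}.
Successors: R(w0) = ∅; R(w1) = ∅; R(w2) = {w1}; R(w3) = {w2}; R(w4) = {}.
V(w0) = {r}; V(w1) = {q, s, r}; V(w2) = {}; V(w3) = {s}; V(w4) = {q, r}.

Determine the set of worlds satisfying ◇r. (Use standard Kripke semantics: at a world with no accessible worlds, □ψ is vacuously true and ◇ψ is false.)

w2

Let φ = ◇r. Evaluate φ at each world:
  w0 (successors ∅): φ is false.
  w1 (successors ∅): φ is false.
  w2 (successors {w1}): φ is true.
  w3 (successors {w2}): φ is false.
  w4 (successors ∅): φ is false.
For instance, at w3:
  At w3: ◇r requires r at some successor in {w2}.
    At w2: r is false.
  So ◇r is false at w3.
Satisfying worlds: {w2}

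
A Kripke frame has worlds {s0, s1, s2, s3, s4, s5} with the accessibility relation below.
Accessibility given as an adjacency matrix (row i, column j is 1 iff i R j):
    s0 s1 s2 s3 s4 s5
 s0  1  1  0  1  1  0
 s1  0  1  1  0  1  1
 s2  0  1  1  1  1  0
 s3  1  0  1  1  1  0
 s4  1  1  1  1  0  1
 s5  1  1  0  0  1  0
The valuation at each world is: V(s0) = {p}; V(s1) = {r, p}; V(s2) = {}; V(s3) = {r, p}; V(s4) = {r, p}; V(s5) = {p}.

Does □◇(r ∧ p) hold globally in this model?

Yes

Let φ = □◇(r ∧ p). Evaluate φ at each world:
  s0 (successors {s0, s1, s3, s4}): φ is true.
  s1 (successors {s1, s2, s4, s5}): φ is true.
  s2 (successors {s1, s2, s3, s4}): φ is true.
  s3 (successors {s0, s2, s3, s4}): φ is true.
  s4 (successors {s0, s1, s2, s3, s5}): φ is true.
  s5 (successors {s0, s1, s4}): φ is true.
For instance, at s3:
  At s3: □◇(r ∧ p) requires ◇(r ∧ p) at every successor {s0, s2, s3, s4}.
    At s0: ◇(r ∧ p) is true.
    At s2: ◇(r ∧ p) is true.
    At s3: ◇(r ∧ p) is true.
    At s4: ◇(r ∧ p) is true.
  So □◇(r ∧ p) is true at s3.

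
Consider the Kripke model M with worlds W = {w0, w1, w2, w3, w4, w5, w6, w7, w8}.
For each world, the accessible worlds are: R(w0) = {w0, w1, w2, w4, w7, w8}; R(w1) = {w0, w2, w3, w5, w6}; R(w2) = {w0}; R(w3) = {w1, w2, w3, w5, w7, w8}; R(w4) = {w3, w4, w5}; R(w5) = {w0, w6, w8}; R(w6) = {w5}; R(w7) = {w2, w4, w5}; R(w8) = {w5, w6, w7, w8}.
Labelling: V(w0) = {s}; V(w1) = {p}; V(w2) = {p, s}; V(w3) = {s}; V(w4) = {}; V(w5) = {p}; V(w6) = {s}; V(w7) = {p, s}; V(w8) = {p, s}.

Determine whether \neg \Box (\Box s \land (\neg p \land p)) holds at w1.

Recall that \Box ψ holds at a world iff ψ holds at every accessible world, and \Diamond ψ holds iff ψ holds at some accessible world.
At w1: \Box (\Box s \land (\neg p \land p)) is false, so \neg \Box (\Box s \land (\neg p \land p)) is true.
  At w1: \Box (\Box s \land (\neg p \land p)) requires \Box s \land (\neg p \land p) at every successor {w0, w2, w3, w5, w6}.
    \Box s \land (\neg p \land p) fails at w0, so \Box (\Box s \land (\neg p \land p)) is false at w1.
      At w0: \Box s is false, \neg p \land p is false, so \Box s \land (\neg p \land p) is false.

Yes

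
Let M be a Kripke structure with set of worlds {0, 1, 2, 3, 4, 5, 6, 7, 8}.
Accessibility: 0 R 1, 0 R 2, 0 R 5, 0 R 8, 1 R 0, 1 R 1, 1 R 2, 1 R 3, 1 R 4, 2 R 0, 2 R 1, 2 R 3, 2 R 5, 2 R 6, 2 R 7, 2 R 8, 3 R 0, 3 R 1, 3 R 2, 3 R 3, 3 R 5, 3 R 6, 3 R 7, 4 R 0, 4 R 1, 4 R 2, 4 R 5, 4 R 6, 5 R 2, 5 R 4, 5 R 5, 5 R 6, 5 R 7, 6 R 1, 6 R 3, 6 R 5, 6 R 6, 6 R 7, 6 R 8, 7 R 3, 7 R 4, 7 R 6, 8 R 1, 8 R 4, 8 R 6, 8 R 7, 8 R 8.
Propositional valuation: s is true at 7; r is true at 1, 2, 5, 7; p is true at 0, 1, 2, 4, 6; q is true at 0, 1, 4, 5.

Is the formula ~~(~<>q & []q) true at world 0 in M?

At 0: ~(~<>q & []q) is true, so ~~(~<>q & []q) is false.
  At 0: ~<>q & []q is false, so ~(~<>q & []q) is true.
    At 0: ~<>q is false, []q is false, so ~<>q & []q is false.
      At 0: <>q is true, so ~<>q is false.
      At 0: []q requires q at every successor {1, 2, 5, 8}.
        q fails at 2, so []q is false at 0.

No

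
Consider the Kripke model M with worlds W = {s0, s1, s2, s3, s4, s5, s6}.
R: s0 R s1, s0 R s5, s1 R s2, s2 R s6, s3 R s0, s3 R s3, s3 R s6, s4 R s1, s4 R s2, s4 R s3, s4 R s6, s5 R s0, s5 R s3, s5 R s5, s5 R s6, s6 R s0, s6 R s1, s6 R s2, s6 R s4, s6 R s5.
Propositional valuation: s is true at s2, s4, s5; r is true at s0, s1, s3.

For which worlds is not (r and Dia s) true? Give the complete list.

Recall that Dia ψ holds at a world iff ψ holds at some accessible world.
Let φ = not (r and Dia s). Evaluate φ at each world:
  s0 (successors {s1, s5}): φ is false.
  s1 (successors {s2}): φ is false.
  s2 (successors {s6}): φ is true.
  s3 (successors {s0, s3, s6}): φ is true.
  s4 (successors {s1, s2, s3, s6}): φ is true.
  s5 (successors {s0, s3, s5, s6}): φ is true.
  s6 (successors {s0, s1, s2, s4, s5}): φ is true.
For instance, at s1:
  At s1: r and Dia s is true, so not (r and Dia s) is false.
    At s1: r is true, Dia s is true, so r and Dia s is true.
      At s1: Dia s requires s at some successor in {s2}.
        s holds at s2, so Dia s is true at s1.
Satisfying worlds: {s2, s3, s4, s5, s6}

s2, s3, s4, s5, s6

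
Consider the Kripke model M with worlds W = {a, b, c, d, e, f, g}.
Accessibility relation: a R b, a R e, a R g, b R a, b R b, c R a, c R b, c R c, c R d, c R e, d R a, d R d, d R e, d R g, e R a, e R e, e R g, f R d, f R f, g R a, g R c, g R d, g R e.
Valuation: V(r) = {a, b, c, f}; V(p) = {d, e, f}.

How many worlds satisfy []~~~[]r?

Let φ = []~~~[]r. Evaluate φ at each world:
  a (successors {b, e, g}): φ is false.
  b (successors {a, b}): φ is false.
  c (successors {a, b, c, d, e}): φ is false.
  d (successors {a, d, e, g}): φ is true.
  e (successors {a, e, g}): φ is true.
  f (successors {d, f}): φ is true.
  g (successors {a, c, d, e}): φ is true.
For instance, at f:
  At f: []~~~[]r requires ~~~[]r at every successor {d, f}.
      At d: ~~[]r is false, so ~~~[]r is true.
      At f: ~~[]r is false, so ~~~[]r is true.
  So []~~~[]r is true at f.
Satisfying worlds: {d, e, f, g}

4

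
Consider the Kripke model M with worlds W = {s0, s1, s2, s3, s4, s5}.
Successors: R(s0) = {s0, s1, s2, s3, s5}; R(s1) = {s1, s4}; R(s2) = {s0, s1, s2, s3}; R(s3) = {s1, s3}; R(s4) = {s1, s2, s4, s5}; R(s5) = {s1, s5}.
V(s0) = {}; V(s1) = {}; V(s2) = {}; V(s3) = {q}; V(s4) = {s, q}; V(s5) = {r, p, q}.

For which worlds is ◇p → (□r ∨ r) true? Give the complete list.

Let φ = ◇p → (□r ∨ r). Evaluate φ at each world:
  s0 (successors {s0, s1, s2, s3, s5}): φ is false.
  s1 (successors {s1, s4}): φ is true.
  s2 (successors {s0, s1, s2, s3}): φ is true.
  s3 (successors {s1, s3}): φ is true.
  s4 (successors {s1, s2, s4, s5}): φ is false.
  s5 (successors {s1, s5}): φ is true.
For instance, at s5:
  At s5: ◇p is true, □r ∨ r is true, so ◇p → (□r ∨ r) is true.
    At s5: ◇p requires p at some successor in {s1, s5}.
      p holds at s5, so ◇p is true at s5.
    At s5: □r is false, r is true, so □r ∨ r is true.
      At s5: □r requires r at every successor {s1, s5}.
        r fails at s1, so □r is false at s5.
Satisfying worlds: {s1, s2, s3, s5}

s1, s2, s3, s5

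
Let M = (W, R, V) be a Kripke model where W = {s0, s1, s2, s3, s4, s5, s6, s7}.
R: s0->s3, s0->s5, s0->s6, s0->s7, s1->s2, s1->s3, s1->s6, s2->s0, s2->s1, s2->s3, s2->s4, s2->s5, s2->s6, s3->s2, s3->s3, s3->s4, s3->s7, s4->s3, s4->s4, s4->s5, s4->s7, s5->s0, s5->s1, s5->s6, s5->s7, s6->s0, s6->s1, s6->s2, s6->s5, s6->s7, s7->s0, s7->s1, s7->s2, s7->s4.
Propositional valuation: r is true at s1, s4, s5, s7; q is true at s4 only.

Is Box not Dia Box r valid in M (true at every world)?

Let φ = Box not Dia Box r. Evaluate φ at each world:
  s0 (successors {s3, s5, s6, s7}): φ is true.
  s1 (successors {s2, s3, s6}): φ is true.
  s2 (successors {s0, s1, s3, s4, s5, s6}): φ is true.
  s3 (successors {s2, s3, s4, s7}): φ is true.
  s4 (successors {s3, s4, s5, s7}): φ is true.
  s5 (successors {s0, s1, s6, s7}): φ is true.
  s6 (successors {s0, s1, s2, s5, s7}): φ is true.
  s7 (successors {s0, s1, s2, s4}): φ is true.
For instance, at s0:
  At s0: Box not Dia Box r requires not Dia Box r at every successor {s3, s5, s6, s7}.
    At s3: not Dia Box r is true.
    At s5: not Dia Box r is true.
    At s6: not Dia Box r is true.
    At s7: not Dia Box r is true.
  So Box not Dia Box r is true at s0.

Yes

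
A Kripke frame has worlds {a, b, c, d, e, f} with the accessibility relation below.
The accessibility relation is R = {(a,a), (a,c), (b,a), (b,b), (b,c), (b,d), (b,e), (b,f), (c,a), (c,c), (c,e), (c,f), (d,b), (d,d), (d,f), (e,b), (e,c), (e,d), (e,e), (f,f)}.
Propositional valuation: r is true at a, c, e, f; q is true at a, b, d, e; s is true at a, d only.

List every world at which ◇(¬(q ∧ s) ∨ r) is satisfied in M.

a, b, c, d, e, f

Let φ = ◇(¬(q ∧ s) ∨ r). Evaluate φ at each world:
  a (successors {a, c}): φ is true.
  b (successors {a, b, c, d, e, f}): φ is true.
  c (successors {a, c, e, f}): φ is true.
  d (successors {b, d, f}): φ is true.
  e (successors {b, c, d, e}): φ is true.
  f (successors {f}): φ is true.
For instance, at f:
  At f: ◇(¬(q ∧ s) ∨ r) requires ¬(q ∧ s) ∨ r at some successor in {f}.
    ¬(q ∧ s) ∨ r holds at f, so ◇(¬(q ∧ s) ∨ r) is true at f.
Satisfying worlds: {a, b, c, d, e, f}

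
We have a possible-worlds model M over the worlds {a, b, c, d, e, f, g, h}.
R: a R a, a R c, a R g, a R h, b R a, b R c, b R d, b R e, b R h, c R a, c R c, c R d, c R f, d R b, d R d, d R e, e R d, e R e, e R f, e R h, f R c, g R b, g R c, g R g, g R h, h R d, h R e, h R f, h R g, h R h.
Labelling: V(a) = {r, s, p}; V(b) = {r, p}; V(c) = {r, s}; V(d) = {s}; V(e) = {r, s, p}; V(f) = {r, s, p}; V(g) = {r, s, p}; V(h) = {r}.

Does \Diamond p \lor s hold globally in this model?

Let φ = \Diamond p \lor s. Evaluate φ at each world:
  a (successors {a, c, g, h}): φ is true.
  b (successors {a, c, d, e, h}): φ is true.
  c (successors {a, c, d, f}): φ is true.
  d (successors {b, d, e}): φ is true.
  e (successors {d, e, f, h}): φ is true.
  f (successors {c}): φ is true.
  g (successors {b, c, g, h}): φ is true.
  h (successors {d, e, f, g, h}): φ is true.
For instance, at h:
  At h: \Diamond p is true, s is false, so \Diamond p \lor s is true.
    At h: \Diamond p requires p at some successor in {d, e, f, g, h}.
      p holds at e, so \Diamond p is true at h.

Yes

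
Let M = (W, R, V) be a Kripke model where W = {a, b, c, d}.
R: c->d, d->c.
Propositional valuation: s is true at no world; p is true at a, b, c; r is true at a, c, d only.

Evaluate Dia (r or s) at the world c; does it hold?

At c: Dia (r or s) requires r or s at some successor in {d}.
  r or s holds at d, so Dia (r or s) is true at c.

Yes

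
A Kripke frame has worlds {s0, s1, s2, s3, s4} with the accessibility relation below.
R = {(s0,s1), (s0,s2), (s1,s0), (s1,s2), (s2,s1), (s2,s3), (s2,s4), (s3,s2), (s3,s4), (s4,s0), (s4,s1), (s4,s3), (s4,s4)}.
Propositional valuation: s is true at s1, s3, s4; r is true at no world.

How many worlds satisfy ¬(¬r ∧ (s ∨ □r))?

Recall that □ψ holds at a world iff ψ holds at every accessible world, and ◇ψ holds iff ψ holds at some accessible world.
Let φ = ¬(¬r ∧ (s ∨ □r)). Evaluate φ at each world:
  s0 (successors {s1, s2}): φ is true.
  s1 (successors {s0, s2}): φ is false.
  s2 (successors {s1, s3, s4}): φ is true.
  s3 (successors {s2, s4}): φ is false.
  s4 (successors {s0, s1, s3, s4}): φ is false.
For instance, at s0:
  At s0: ¬r ∧ (s ∨ □r) is false, so ¬(¬r ∧ (s ∨ □r)) is true.
    At s0: ¬r is true, s ∨ □r is false, so ¬r ∧ (s ∨ □r) is false.
      At s0: s is false, □r is false, so s ∨ □r is false.
Satisfying worlds: {s0, s2}

2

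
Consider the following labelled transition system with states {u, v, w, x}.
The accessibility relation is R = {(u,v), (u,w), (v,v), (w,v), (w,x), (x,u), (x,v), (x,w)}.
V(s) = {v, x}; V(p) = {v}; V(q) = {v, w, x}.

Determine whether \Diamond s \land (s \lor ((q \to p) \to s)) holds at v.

Yes

At v: \Diamond s is true, s \lor ((q \to p) \to s) is true, so \Diamond s \land (s \lor ((q \to p) \to s)) is true.
  At v: \Diamond s requires s at some successor in {v}.
    s holds at v, so \Diamond s is true at v.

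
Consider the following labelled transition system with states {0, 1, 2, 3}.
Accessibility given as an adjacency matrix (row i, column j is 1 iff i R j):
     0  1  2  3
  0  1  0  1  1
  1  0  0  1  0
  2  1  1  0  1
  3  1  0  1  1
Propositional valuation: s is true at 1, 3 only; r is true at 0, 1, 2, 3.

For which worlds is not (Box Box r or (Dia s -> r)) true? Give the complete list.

Let φ = not (Box Box r or (Dia s -> r)). Evaluate φ at each world:
  0 (successors {0, 2, 3}): φ is false.
  1 (successors {2}): φ is false.
  2 (successors {0, 1, 3}): φ is false.
  3 (successors {0, 2, 3}): φ is false.
For instance, at 2:
  At 2: Box Box r or (Dia s -> r) is true, so not (Box Box r or (Dia s -> r)) is false.
    At 2: Box Box r is true, Dia s -> r is true, so Box Box r or (Dia s -> r) is true.
      At 2: Box Box r requires Box r at every successor {0, 1, 3}.
        At 0: Box r is true.
        At 1: Box r is true.
        At 3: Box r is true.
      So Box Box r is true at 2.
      At 2: Dia s is true, r is true, so Dia s -> r is true.
Satisfying worlds: none.

none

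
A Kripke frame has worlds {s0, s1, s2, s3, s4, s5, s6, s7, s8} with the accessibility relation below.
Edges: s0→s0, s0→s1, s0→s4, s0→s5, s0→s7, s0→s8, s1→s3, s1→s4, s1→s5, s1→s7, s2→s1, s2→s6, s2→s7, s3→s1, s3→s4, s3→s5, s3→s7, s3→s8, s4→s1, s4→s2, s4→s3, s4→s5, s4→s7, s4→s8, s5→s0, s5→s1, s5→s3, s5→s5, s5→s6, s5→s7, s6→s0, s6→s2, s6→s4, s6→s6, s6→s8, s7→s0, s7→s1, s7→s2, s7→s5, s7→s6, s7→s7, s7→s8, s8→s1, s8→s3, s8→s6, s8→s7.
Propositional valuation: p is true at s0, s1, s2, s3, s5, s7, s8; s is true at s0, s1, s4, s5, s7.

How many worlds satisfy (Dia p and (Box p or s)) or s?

Let φ = (Dia p and (Box p or s)) or s. Evaluate φ at each world:
  s0 (successors {s0, s1, s4, s5, s7, s8}): φ is true.
  s1 (successors {s3, s4, s5, s7}): φ is true.
  s2 (successors {s1, s6, s7}): φ is false.
  s3 (successors {s1, s4, s5, s7, s8}): φ is false.
  s4 (successors {s1, s2, s3, s5, s7, s8}): φ is true.
  s5 (successors {s0, s1, s3, s5, s6, s7}): φ is true.
  s6 (successors {s0, s2, s4, s6, s8}): φ is false.
  s7 (successors {s0, s1, s2, s5, s6, s7, s8}): φ is true.
  s8 (successors {s1, s3, s6, s7}): φ is false.
For instance, at s4:
  At s4: Dia p and (Box p or s) is true, s is true, so (Dia p and (Box p or s)) or s is true.
    At s4: Dia p is true, Box p or s is true, so Dia p and (Box p or s) is true.
      At s4: Dia p requires p at some successor in {s1, s2, s3, s5, s7, s8}.
        p holds at s1, so Dia p is true at s4.
      At s4: Box p is true, s is true, so Box p or s is true.
Satisfying worlds: {s0, s1, s4, s5, s7}

5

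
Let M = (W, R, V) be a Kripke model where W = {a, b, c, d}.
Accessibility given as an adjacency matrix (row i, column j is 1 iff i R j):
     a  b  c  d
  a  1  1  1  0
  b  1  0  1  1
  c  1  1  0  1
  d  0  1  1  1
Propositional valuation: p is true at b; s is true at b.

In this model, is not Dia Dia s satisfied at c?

No

At c: Dia Dia s is true, so not Dia Dia s is false.
  At c: Dia Dia s requires Dia s at some successor in {a, b, d}.
    Dia s holds at a, so Dia Dia s is true at c.
      At a: Dia s requires s at some successor in {a, b, c}.
        s holds at b, so Dia s is true at a.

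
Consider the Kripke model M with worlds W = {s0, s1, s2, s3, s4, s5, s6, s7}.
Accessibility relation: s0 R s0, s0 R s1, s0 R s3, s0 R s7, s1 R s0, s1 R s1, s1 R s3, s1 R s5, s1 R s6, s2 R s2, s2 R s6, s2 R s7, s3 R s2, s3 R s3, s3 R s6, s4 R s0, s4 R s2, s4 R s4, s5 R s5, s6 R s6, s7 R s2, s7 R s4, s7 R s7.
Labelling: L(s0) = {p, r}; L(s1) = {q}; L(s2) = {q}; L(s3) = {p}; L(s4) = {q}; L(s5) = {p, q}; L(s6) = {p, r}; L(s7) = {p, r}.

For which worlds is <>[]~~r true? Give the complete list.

Let φ = <>[]~~r. Evaluate φ at each world:
  s0 (successors {s0, s1, s3, s7}): φ is false.
  s1 (successors {s0, s1, s3, s5, s6}): φ is true.
  s2 (successors {s2, s6, s7}): φ is true.
  s3 (successors {s2, s3, s6}): φ is true.
  s4 (successors {s0, s2, s4}): φ is false.
  s5 (successors {s5}): φ is false.
  s6 (successors {s6}): φ is true.
  s7 (successors {s2, s4, s7}): φ is false.
For instance, at s1:
  At s1: <>[]~~r requires []~~r at some successor in {s0, s1, s3, s5, s6}.
    []~~r holds at s6, so <>[]~~r is true at s1.
      At s6: []~~r requires ~~r at every successor {s6}.
        At s6: ~~r is true.
      So []~~r is true at s6.
Satisfying worlds: {s1, s2, s3, s6}

s1, s2, s3, s6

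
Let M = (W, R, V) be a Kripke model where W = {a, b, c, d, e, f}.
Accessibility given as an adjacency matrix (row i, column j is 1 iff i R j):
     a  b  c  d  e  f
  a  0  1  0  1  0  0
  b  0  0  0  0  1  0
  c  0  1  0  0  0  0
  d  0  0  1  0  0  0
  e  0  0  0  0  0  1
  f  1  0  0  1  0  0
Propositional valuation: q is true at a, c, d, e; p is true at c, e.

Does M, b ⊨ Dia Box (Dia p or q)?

Recall that Box ψ holds at a world iff ψ holds at every accessible world, and Dia ψ holds iff ψ holds at some accessible world.
At b: Dia Box (Dia p or q) requires Box (Dia p or q) at some successor in {e}.
  At e: Box (Dia p or q) is false.
So Dia Box (Dia p or q) is false at b.

No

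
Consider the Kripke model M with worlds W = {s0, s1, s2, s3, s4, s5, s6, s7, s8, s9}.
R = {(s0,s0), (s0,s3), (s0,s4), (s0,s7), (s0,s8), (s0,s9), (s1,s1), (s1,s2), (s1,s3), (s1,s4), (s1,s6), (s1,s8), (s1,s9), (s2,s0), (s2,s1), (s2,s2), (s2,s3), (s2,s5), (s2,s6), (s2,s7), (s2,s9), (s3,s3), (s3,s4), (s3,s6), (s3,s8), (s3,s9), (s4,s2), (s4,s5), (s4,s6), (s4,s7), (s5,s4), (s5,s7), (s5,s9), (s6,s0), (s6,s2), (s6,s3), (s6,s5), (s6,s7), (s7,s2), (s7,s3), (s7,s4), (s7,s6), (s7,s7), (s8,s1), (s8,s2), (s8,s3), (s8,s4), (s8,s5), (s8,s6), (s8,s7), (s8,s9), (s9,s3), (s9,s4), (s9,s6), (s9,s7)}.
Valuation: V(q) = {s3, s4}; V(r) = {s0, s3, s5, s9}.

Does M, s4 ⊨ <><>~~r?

At s4: <><>~~r requires <>~~r at some successor in {s2, s5, s6, s7}.
  <>~~r holds at s2, so <><>~~r is true at s4.
    At s2: <>~~r requires ~~r at some successor in {s0, s1, s2, s3, s5, s6, s7, s9}.
      ~~r holds at s0, so <>~~r is true at s2.

Yes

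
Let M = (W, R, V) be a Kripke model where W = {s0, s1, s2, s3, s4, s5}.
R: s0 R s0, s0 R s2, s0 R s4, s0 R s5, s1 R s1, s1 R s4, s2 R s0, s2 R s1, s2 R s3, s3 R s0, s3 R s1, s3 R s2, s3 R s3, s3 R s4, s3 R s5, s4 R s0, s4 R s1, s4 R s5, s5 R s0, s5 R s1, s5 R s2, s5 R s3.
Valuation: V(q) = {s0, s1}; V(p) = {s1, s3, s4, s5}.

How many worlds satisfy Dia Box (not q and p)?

Let φ = Dia Box (not q and p). Evaluate φ at each world:
  s0 (successors {s0, s2, s4, s5}): φ is false.
  s1 (successors {s1, s4}): φ is false.
  s2 (successors {s0, s1, s3}): φ is false.
  s3 (successors {s0, s1, s2, s3, s4, s5}): φ is false.
  s4 (successors {s0, s1, s5}): φ is false.
  s5 (successors {s0, s1, s2, s3}): φ is false.
For instance, at s2:
  At s2: Dia Box (not q and p) requires Box (not q and p) at some successor in {s0, s1, s3}.
    At s0: Box (not q and p) is false.
    At s1: Box (not q and p) is false.
    At s3: Box (not q and p) is false.
  So Dia Box (not q and p) is false at s2.
Satisfying worlds: none.

0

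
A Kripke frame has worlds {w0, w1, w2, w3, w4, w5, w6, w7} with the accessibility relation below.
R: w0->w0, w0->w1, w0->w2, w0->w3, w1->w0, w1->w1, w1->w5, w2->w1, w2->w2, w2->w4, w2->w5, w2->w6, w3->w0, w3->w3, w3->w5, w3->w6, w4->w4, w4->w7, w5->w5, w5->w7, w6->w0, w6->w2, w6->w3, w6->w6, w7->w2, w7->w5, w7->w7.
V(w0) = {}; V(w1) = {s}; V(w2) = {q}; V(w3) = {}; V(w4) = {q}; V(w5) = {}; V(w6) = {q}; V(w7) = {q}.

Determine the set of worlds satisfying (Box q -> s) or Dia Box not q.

w0, w1, w2, w3, w5, w6, w7

Recall that Box ψ holds at a world iff ψ holds at every accessible world, and Dia ψ holds iff ψ holds at some accessible world.
Let φ = (Box q -> s) or Dia Box not q. Evaluate φ at each world:
  w0 (successors {w0, w1, w2, w3}): φ is true.
  w1 (successors {w0, w1, w5}): φ is true.
  w2 (successors {w1, w2, w4, w5, w6}): φ is true.
  w3 (successors {w0, w3, w5, w6}): φ is true.
  w4 (successors {w4, w7}): φ is false.
  w5 (successors {w5, w7}): φ is true.
  w6 (successors {w0, w2, w3, w6}): φ is true.
  w7 (successors {w2, w5, w7}): φ is true.
For instance, at w0:
  At w0: Box q -> s is true, Dia Box not q is true, so (Box q -> s) or Dia Box not q is true.
    At w0: Box q is false, s is false, so Box q -> s is true.
      At w0: Box q requires q at every successor {w0, w1, w2, w3}.
        q fails at w0, so Box q is false at w0.
    At w0: Dia Box not q requires Box not q at some successor in {w0, w1, w2, w3}.
      Box not q holds at w1, so Dia Box not q is true at w0.
Satisfying worlds: {w0, w1, w2, w3, w5, w6, w7}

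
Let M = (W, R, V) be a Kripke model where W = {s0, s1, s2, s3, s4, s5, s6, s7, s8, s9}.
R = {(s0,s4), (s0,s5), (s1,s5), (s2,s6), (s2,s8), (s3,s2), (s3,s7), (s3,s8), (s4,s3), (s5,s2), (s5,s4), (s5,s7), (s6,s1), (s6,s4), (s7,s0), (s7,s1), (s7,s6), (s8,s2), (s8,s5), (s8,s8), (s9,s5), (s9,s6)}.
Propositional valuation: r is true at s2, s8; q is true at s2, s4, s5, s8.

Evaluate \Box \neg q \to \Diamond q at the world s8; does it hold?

At s8: \Box \neg q is false, \Diamond q is true, so \Box \neg q \to \Diamond q is true.
  At s8: \Box \neg q requires \neg q at every successor {s2, s5, s8}.
    \neg q fails at s2, so \Box \neg q is false at s8.
  At s8: \Diamond q requires q at some successor in {s2, s5, s8}.
    q holds at s2, so \Diamond q is true at s8.

Yes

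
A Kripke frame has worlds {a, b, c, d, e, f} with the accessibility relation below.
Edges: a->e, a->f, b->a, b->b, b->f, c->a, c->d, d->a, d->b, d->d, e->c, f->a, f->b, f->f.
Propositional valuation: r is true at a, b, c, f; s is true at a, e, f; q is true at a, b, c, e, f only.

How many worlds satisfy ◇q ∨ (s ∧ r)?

Let φ = ◇q ∨ (s ∧ r). Evaluate φ at each world:
  a (successors {e, f}): φ is true.
  b (successors {a, b, f}): φ is true.
  c (successors {a, d}): φ is true.
  d (successors {a, b, d}): φ is true.
  e (successors {c}): φ is true.
  f (successors {a, b, f}): φ is true.
For instance, at f:
  At f: ◇q is true, s ∧ r is true, so ◇q ∨ (s ∧ r) is true.
    At f: ◇q requires q at some successor in {a, b, f}.
      q holds at a, so ◇q is true at f.
Satisfying worlds: {a, b, c, d, e, f}

6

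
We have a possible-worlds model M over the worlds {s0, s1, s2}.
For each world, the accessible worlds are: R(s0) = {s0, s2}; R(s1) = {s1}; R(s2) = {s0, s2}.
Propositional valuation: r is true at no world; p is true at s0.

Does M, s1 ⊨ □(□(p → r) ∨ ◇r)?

Yes

At s1: □(□(p → r) ∨ ◇r) requires □(p → r) ∨ ◇r at every successor {s1}.
    At s1: □(p → r) is true, ◇r is false, so □(p → r) ∨ ◇r is true.
      At s1: □(p → r) requires p → r at every successor {s1}.
        At s1: p → r is true.
      So □(p → r) is true at s1.
      At s1: ◇r requires r at some successor in {s1}.
        At s1: r is false.
      So ◇r is false at s1.
So □(□(p → r) ∨ ◇r) is true at s1.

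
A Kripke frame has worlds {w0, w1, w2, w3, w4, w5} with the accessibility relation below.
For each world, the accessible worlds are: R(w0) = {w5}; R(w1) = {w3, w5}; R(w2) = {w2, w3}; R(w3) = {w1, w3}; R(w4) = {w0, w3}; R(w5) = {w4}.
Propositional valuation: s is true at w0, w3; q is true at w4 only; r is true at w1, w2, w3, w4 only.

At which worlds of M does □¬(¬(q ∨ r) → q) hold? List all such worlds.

Let φ = □¬(¬(q ∨ r) → q). Evaluate φ at each world:
  w0 (successors {w5}): φ is true.
  w1 (successors {w3, w5}): φ is false.
  w2 (successors {w2, w3}): φ is false.
  w3 (successors {w1, w3}): φ is false.
  w4 (successors {w0, w3}): φ is false.
  w5 (successors {w4}): φ is false.
For instance, at w5:
  At w5: □¬(¬(q ∨ r) → q) requires ¬(¬(q ∨ r) → q) at every successor {w4}.
    ¬(¬(q ∨ r) → q) fails at w4, so □¬(¬(q ∨ r) → q) is false at w5.
Satisfying worlds: {w0}

w0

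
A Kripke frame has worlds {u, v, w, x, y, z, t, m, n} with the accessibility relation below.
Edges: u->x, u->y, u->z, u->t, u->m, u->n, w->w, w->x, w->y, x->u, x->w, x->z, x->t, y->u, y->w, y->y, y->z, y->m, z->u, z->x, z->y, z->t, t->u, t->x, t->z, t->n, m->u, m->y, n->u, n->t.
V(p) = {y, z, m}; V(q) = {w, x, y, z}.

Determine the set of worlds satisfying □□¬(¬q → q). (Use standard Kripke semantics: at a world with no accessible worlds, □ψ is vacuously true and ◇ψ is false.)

v

Let φ = □□¬(¬q → q). Evaluate φ at each world:
  u (successors {x, y, z, t, m, n}): φ is false.
  v (successors ∅): φ is true.
  w (successors {w, x, y}): φ is false.
  x (successors {u, w, z, t}): φ is false.
  y (successors {u, w, y, z, m}): φ is false.
  z (successors {u, x, y, t}): φ is false.
  t (successors {u, x, z, n}): φ is false.
  m (successors {u, y}): φ is false.
  n (successors {u, t}): φ is false.
For instance, at x:
  At x: □□¬(¬q → q) requires □¬(¬q → q) at every successor {u, w, z, t}.
    □¬(¬q → q) fails at u, so □□¬(¬q → q) is false at x.
      At u: □¬(¬q → q) requires ¬(¬q → q) at every successor {x, y, z, t, m, n}.
        ¬(¬q → q) fails at x, so □¬(¬q → q) is false at u.
Satisfying worlds: {v}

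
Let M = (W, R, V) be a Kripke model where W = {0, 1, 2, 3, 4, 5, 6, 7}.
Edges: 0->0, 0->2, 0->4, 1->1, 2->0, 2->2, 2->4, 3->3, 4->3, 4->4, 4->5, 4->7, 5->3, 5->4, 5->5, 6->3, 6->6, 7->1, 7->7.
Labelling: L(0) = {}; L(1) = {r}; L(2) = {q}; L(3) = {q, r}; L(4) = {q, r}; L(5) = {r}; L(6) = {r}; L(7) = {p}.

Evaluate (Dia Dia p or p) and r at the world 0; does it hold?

No

Recall that Dia ψ holds at a world iff ψ holds at some accessible world.
At 0: Dia Dia p or p is true, r is false, so (Dia Dia p or p) and r is false.
  At 0: Dia Dia p is true, p is false, so Dia Dia p or p is true.
    At 0: Dia Dia p requires Dia p at some successor in {0, 2, 4}.
      Dia p holds at 4, so Dia Dia p is true at 0.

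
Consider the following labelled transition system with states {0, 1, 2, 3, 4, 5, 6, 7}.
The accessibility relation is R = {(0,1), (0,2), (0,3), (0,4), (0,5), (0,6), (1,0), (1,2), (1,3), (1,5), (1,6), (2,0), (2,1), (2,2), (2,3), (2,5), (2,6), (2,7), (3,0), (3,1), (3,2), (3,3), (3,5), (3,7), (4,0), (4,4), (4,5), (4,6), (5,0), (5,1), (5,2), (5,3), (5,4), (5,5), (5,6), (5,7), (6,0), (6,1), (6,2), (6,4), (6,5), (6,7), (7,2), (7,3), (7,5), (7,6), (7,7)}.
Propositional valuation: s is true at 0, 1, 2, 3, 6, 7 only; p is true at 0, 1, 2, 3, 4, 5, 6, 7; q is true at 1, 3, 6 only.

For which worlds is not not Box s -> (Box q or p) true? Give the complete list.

Let φ = not not Box s -> (Box q or p). Evaluate φ at each world:
  0 (successors {1, 2, 3, 4, 5, 6}): φ is true.
  1 (successors {0, 2, 3, 5, 6}): φ is true.
  2 (successors {0, 1, 2, 3, 5, 6, 7}): φ is true.
  3 (successors {0, 1, 2, 3, 5, 7}): φ is true.
  4 (successors {0, 4, 5, 6}): φ is true.
  5 (successors {0, 1, 2, 3, 4, 5, 6, 7}): φ is true.
  6 (successors {0, 1, 2, 4, 5, 7}): φ is true.
  7 (successors {2, 3, 5, 6, 7}): φ is true.
For instance, at 0:
  At 0: not not Box s is false, Box q or p is true, so not not Box s -> (Box q or p) is true.
    At 0: not Box s is true, so not not Box s is false.
      At 0: Box s is false, so not Box s is true.
    At 0: Box q is false, p is true, so Box q or p is true.
      At 0: Box q requires q at every successor {1, 2, 3, 4, 5, 6}.
        q fails at 2, so Box q is false at 0.
Satisfying worlds: {0, 1, 2, 3, 4, 5, 6, 7}

0, 1, 2, 3, 4, 5, 6, 7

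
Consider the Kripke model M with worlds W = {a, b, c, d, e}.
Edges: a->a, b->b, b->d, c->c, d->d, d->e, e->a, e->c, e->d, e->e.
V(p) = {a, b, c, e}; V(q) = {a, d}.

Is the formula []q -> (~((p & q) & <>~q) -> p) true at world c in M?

At c: []q is false, ~((p & q) & <>~q) -> p is true, so []q -> (~((p & q) & <>~q) -> p) is true.
  At c: []q requires q at every successor {c}.
    q fails at c, so []q is false at c.
  At c: ~((p & q) & <>~q) is true, p is true, so ~((p & q) & <>~q) -> p is true.
    At c: (p & q) & <>~q is false, so ~((p & q) & <>~q) is true.
      At c: p & q is false, <>~q is true, so (p & q) & <>~q is false.

Yes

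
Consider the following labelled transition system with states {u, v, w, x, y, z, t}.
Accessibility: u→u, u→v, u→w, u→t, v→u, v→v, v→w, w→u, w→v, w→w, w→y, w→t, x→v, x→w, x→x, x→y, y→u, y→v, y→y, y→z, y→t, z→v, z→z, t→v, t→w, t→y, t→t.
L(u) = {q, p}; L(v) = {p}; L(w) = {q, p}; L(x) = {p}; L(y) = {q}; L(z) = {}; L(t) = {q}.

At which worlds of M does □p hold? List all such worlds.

Let φ = □p. Evaluate φ at each world:
  u (successors {u, v, w, t}): φ is false.
  v (successors {u, v, w}): φ is true.
  w (successors {u, v, w, y, t}): φ is false.
  x (successors {v, w, x, y}): φ is false.
  y (successors {u, v, y, z, t}): φ is false.
  z (successors {v, z}): φ is false.
  t (successors {v, w, y, t}): φ is false.
For instance, at v:
  At v: □p requires p at every successor {u, v, w}.
    At u: p is true.
    At v: p is true.
    At w: p is true.
  So □p is true at v.
Satisfying worlds: {v}

v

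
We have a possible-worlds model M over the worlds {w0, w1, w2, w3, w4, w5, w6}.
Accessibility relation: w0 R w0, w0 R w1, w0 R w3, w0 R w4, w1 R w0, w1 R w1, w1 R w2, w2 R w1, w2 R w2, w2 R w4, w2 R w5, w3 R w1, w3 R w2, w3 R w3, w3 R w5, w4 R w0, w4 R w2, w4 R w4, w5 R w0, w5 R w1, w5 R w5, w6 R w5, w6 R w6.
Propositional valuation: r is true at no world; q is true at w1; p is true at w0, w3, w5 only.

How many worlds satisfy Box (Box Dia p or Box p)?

Let φ = Box (Box Dia p or Box p). Evaluate φ at each world:
  w0 (successors {w0, w1, w3, w4}): φ is true.
  w1 (successors {w0, w1, w2}): φ is true.
  w2 (successors {w1, w2, w4, w5}): φ is true.
  w3 (successors {w1, w2, w3, w5}): φ is true.
  w4 (successors {w0, w2, w4}): φ is true.
  w5 (successors {w0, w1, w5}): φ is true.
  w6 (successors {w5, w6}): φ is true.
For instance, at w0:
  At w0: Box (Box Dia p or Box p) requires Box Dia p or Box p at every successor {w0, w1, w3, w4}.
    At w0: Box Dia p or Box p is true.
    At w1: Box Dia p or Box p is true.
    At w3: Box Dia p or Box p is true.
    At w4: Box Dia p or Box p is true.
  So Box (Box Dia p or Box p) is true at w0.
Satisfying worlds: {w0, w1, w2, w3, w4, w5, w6}

7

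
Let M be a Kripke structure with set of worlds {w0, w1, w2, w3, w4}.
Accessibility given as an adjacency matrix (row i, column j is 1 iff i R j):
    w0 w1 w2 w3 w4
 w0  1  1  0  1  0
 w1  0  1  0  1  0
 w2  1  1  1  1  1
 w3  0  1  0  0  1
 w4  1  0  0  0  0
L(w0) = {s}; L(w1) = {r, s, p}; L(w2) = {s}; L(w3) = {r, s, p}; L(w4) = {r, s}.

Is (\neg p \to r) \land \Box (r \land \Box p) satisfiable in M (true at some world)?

No

Let φ = (\neg p \to r) \land \Box (r \land \Box p). Evaluate φ at each world:
  w0 (successors {w0, w1, w3}): φ is false.
  w1 (successors {w1, w3}): φ is false.
  w2 (successors {w0, w1, w2, w3, w4}): φ is false.
  w3 (successors {w1, w4}): φ is false.
  w4 (successors {w0}): φ is false.
For instance, at w0:
  At w0: \neg p \to r is false, \Box (r \land \Box p) is false, so (\neg p \to r) \land \Box (r \land \Box p) is false.
    At w0: \Box (r \land \Box p) requires r \land \Box p at every successor {w0, w1, w3}.
      r \land \Box p fails at w0, so \Box (r \land \Box p) is false at w0.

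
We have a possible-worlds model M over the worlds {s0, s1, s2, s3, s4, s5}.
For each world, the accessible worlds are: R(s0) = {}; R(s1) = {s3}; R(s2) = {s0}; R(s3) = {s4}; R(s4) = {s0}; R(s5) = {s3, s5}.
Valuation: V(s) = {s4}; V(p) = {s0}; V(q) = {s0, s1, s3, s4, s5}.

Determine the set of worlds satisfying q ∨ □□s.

Let φ = q ∨ □□s. Evaluate φ at each world:
  s0 (successors ∅): φ is true.
  s1 (successors {s3}): φ is true.
  s2 (successors {s0}): φ is true.
  s3 (successors {s4}): φ is true.
  s4 (successors {s0}): φ is true.
  s5 (successors {s3, s5}): φ is true.
For instance, at s5:
  At s5: q is true, □□s is false, so q ∨ □□s is true.
    At s5: □□s requires □s at every successor {s3, s5}.
      □s fails at s5, so □□s is false at s5.
Satisfying worlds: {s0, s1, s2, s3, s4, s5}

s0, s1, s2, s3, s4, s5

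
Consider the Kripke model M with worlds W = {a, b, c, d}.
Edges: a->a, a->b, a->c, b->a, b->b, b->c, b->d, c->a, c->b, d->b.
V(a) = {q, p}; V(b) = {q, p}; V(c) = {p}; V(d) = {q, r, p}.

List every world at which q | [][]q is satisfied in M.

Let φ = q | [][]q. Evaluate φ at each world:
  a (successors {a, b, c}): φ is true.
  b (successors {a, b, c, d}): φ is true.
  c (successors {a, b}): φ is false.
  d (successors {b}): φ is true.
For instance, at d:
  At d: q is true, [][]q is false, so q | [][]q is true.
    At d: [][]q requires []q at every successor {b}.
      []q fails at b, so [][]q is false at d.
Satisfying worlds: {a, b, d}

a, b, d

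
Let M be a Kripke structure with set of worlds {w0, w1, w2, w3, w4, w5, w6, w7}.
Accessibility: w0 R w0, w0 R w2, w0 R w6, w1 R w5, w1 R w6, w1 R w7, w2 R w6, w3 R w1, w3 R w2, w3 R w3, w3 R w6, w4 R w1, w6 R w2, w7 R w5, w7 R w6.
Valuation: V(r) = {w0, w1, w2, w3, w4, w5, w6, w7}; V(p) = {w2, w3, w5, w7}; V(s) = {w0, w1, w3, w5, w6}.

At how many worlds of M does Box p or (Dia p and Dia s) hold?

6

Recall that Box ψ holds at a world iff ψ holds at every accessible world, and Dia ψ holds iff ψ holds at some accessible world.
Let φ = Box p or (Dia p and Dia s). Evaluate φ at each world:
  w0 (successors {w0, w2, w6}): φ is true.
  w1 (successors {w5, w6, w7}): φ is true.
  w2 (successors {w6}): φ is false.
  w3 (successors {w1, w2, w3, w6}): φ is true.
  w4 (successors {w1}): φ is false.
  w5 (successors ∅): φ is true.
  w6 (successors {w2}): φ is true.
  w7 (successors {w5, w6}): φ is true.
For instance, at w4:
  At w4: Box p is false, Dia p and Dia s is false, so Box p or (Dia p and Dia s) is false.
    At w4: Box p requires p at every successor {w1}.
      p fails at w1, so Box p is false at w4.
    At w4: Dia p is false, Dia s is true, so Dia p and Dia s is false.
      At w4: Dia p requires p at some successor in {w1}.
        At w1: p is false.
      So Dia p is false at w4.
      At w4: Dia s requires s at some successor in {w1}.
        s holds at w1, so Dia s is true at w4.
Satisfying worlds: {w0, w1, w3, w5, w6, w7}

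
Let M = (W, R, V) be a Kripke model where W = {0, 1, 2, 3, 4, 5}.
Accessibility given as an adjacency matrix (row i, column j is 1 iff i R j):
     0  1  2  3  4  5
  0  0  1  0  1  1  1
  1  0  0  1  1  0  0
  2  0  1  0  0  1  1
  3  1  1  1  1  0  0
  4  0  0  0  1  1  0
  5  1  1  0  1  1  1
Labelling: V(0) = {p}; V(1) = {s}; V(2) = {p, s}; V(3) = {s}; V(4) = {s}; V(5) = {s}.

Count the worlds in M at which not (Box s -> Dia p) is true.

Let φ = not (Box s -> Dia p). Evaluate φ at each world:
  0 (successors {1, 3, 4, 5}): φ is true.
  1 (successors {2, 3}): φ is false.
  2 (successors {1, 4, 5}): φ is true.
  3 (successors {0, 1, 2, 3}): φ is false.
  4 (successors {3, 4}): φ is true.
  5 (successors {0, 1, 3, 4, 5}): φ is false.
For instance, at 0:
  At 0: Box s -> Dia p is false, so not (Box s -> Dia p) is true.
    At 0: Box s is true, Dia p is false, so Box s -> Dia p is false.
      At 0: Box s requires s at every successor {1, 3, 4, 5}.
        At 1: s is true.
        At 3: s is true.
        At 4: s is true.
        At 5: s is true.
      So Box s is true at 0.
      At 0: Dia p requires p at some successor in {1, 3, 4, 5}.
        At 1: p is false.
        At 3: p is false.
        At 4: p is false.
        At 5: p is false.
      So Dia p is false at 0.
Satisfying worlds: {0, 2, 4}

3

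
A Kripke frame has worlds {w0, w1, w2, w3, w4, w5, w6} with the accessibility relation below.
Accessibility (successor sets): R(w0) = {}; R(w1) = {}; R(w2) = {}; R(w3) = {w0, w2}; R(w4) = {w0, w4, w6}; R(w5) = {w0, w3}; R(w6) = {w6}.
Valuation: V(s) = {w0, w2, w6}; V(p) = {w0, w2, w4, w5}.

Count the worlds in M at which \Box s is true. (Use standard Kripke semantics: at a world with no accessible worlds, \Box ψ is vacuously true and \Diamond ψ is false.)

5

Let φ = \Box s. Evaluate φ at each world:
  w0 (successors ∅): φ is true.
  w1 (successors ∅): φ is true.
  w2 (successors ∅): φ is true.
  w3 (successors {w0, w2}): φ is true.
  w4 (successors {w0, w4, w6}): φ is false.
  w5 (successors {w0, w3}): φ is false.
  w6 (successors {w6}): φ is true.
For instance, at w3:
  At w3: \Box s requires s at every successor {w0, w2}.
    At w0: s is true.
    At w2: s is true.
  So \Box s is true at w3.
Satisfying worlds: {w0, w1, w2, w3, w6}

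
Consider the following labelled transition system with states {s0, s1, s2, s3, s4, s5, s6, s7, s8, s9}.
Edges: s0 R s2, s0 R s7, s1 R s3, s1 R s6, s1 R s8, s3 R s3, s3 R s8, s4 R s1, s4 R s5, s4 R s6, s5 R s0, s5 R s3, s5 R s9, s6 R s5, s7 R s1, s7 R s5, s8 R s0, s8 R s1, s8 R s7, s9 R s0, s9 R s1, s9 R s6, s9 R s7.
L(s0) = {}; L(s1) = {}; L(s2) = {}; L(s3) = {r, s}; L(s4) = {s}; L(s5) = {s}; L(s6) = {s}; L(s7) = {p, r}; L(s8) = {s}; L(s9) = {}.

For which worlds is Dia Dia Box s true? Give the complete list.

Let φ = Dia Dia Box s. Evaluate φ at each world:
  s0 (successors {s2, s7}): φ is true.
  s1 (successors {s3, s6, s8}): φ is true.
  s2 (successors ∅): φ is false.
  s3 (successors {s3, s8}): φ is true.
  s4 (successors {s1, s5, s6}): φ is true.
  s5 (successors {s0, s3, s9}): φ is true.
  s6 (successors {s5}): φ is true.
  s7 (successors {s1, s5}): φ is true.
  s8 (successors {s0, s1, s7}): φ is true.
  s9 (successors {s0, s1, s6, s7}): φ is true.
For instance, at s7:
  At s7: Dia Dia Box s requires Dia Box s at some successor in {s1, s5}.
    Dia Box s holds at s1, so Dia Dia Box s is true at s7.
      At s1: Dia Box s requires Box s at some successor in {s3, s6, s8}.
        Box s holds at s3, so Dia Box s is true at s1.
Satisfying worlds: {s0, s1, s3, s4, s5, s6, s7, s8, s9}

s0, s1, s3, s4, s5, s6, s7, s8, s9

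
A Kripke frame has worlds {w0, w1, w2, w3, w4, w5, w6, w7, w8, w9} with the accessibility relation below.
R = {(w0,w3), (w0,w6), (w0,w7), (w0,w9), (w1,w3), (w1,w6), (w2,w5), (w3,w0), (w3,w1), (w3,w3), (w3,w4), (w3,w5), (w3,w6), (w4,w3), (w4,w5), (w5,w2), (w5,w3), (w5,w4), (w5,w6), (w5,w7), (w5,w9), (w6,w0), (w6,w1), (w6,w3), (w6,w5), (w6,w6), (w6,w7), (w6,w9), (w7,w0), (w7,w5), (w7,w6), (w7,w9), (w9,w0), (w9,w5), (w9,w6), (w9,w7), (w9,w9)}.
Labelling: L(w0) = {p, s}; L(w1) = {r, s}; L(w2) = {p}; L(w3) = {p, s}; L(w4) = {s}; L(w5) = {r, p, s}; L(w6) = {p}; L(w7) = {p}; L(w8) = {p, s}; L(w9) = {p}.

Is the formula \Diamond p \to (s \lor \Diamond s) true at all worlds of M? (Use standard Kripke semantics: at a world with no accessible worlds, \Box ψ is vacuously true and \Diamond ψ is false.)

Yes

Let φ = \Diamond p \to (s \lor \Diamond s). Evaluate φ at each world:
  w0 (successors {w3, w6, w7, w9}): φ is true.
  w1 (successors {w3, w6}): φ is true.
  w2 (successors {w5}): φ is true.
  w3 (successors {w0, w1, w3, w4, w5, w6}): φ is true.
  w4 (successors {w3, w5}): φ is true.
  w5 (successors {w2, w3, w4, w6, w7, w9}): φ is true.
  w6 (successors {w0, w1, w3, w5, w6, w7, w9}): φ is true.
  w7 (successors {w0, w5, w6, w9}): φ is true.
  w8 (successors ∅): φ is true.
  w9 (successors {w0, w5, w6, w7, w9}): φ is true.
For instance, at w2:
  At w2: \Diamond p is true, s \lor \Diamond s is true, so \Diamond p \to (s \lor \Diamond s) is true.
    At w2: \Diamond p requires p at some successor in {w5}.
      p holds at w5, so \Diamond p is true at w2.
    At w2: s is false, \Diamond s is true, so s \lor \Diamond s is true.
      At w2: \Diamond s requires s at some successor in {w5}.
        s holds at w5, so \Diamond s is true at w2.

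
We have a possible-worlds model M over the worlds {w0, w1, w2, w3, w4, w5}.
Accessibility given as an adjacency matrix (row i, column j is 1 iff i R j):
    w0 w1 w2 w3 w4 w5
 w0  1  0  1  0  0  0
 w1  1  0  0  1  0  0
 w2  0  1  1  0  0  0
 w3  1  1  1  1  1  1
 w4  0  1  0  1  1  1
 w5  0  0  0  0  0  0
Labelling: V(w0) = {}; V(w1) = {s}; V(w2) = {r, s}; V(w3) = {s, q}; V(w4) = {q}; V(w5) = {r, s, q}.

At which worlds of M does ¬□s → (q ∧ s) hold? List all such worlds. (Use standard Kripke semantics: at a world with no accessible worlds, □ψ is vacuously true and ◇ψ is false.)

Let φ = ¬□s → (q ∧ s). Evaluate φ at each world:
  w0 (successors {w0, w2}): φ is false.
  w1 (successors {w0, w3}): φ is false.
  w2 (successors {w1, w2}): φ is true.
  w3 (successors {w0, w1, w2, w3, w4, w5}): φ is true.
  w4 (successors {w1, w3, w4, w5}): φ is false.
  w5 (successors ∅): φ is true.
For instance, at w1:
  At w1: ¬□s is true, q ∧ s is false, so ¬□s → (q ∧ s) is false.
    At w1: □s is false, so ¬□s is true.
      At w1: □s requires s at every successor {w0, w3}.
        s fails at w0, so □s is false at w1.
Satisfying worlds: {w2, w3, w5}

w2, w3, w5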